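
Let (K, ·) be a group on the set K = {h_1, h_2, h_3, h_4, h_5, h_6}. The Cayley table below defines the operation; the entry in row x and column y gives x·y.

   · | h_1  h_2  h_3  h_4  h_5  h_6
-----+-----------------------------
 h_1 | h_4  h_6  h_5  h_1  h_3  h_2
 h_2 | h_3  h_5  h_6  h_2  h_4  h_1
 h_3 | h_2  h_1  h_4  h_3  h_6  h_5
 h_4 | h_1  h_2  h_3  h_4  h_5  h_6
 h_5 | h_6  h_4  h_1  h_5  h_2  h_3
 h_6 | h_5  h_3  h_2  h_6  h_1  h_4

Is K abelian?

No

h_2·h_6 = h_1 but h_6·h_2 = h_3.
Since h_2 and h_6 do not commute, K is not abelian.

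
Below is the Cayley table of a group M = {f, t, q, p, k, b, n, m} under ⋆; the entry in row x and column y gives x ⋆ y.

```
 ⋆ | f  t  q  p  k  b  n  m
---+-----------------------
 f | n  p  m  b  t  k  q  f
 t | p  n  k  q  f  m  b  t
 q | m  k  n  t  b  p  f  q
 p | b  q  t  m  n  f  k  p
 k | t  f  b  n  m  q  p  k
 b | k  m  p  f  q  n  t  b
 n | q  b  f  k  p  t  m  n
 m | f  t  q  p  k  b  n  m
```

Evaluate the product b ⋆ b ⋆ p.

k

b ⋆ b = n
n ⋆ p = k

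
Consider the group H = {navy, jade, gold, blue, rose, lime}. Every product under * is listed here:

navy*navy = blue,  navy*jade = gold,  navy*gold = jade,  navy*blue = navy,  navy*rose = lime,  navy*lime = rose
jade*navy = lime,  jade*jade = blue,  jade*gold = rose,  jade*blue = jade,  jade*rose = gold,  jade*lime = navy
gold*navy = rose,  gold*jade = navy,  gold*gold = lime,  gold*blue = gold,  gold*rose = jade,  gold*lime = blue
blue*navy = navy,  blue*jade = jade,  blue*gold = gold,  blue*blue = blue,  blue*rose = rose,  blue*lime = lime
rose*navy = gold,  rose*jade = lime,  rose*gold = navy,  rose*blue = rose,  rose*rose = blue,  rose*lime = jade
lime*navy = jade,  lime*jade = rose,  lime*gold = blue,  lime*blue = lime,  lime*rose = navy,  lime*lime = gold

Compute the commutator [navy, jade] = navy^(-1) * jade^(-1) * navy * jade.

Identity is blue; from the table navy^(-1) = navy and jade^(-1) = jade.
navy * jade = gold
gold * navy = rose
rose * jade = lime
(Structurally, H here is isomorphic to the symmetric group S_3.)

lime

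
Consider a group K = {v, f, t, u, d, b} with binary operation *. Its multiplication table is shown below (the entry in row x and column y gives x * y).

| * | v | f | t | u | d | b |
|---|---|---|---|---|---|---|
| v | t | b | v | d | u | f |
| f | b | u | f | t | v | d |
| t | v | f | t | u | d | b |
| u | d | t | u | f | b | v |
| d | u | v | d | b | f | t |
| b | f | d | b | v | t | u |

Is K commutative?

Yes

Check whether the table is symmetric across its main diagonal.
Every entry (row x, col y) equals the entry (row y, col x), so K is abelian.
(In fact K ≅ the cyclic group Z_6.)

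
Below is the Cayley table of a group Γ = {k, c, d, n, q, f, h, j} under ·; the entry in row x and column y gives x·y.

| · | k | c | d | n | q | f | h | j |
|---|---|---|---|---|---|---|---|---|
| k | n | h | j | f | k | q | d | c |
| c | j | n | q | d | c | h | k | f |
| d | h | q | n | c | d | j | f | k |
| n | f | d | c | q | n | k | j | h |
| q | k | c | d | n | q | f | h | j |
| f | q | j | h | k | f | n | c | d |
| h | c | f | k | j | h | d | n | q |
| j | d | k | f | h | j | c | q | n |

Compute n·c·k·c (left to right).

f

n·c = d
d·k = h
h·c = f
(Structurally, Γ here is isomorphic to the quaternion group Q_8.)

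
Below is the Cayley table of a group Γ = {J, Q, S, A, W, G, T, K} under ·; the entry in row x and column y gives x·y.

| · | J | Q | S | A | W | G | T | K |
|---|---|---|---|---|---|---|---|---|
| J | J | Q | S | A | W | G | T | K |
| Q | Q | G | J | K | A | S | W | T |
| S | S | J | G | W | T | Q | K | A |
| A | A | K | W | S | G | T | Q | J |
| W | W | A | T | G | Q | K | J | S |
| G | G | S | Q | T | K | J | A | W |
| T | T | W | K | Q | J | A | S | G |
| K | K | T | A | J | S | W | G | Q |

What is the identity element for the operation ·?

The identity e satisfies e·x = x for all x, so its row in the table reproduces the column headers.
Row J reads: J, Q, S, A, W, G, T, K — exactly the header order. So J is the identity.

J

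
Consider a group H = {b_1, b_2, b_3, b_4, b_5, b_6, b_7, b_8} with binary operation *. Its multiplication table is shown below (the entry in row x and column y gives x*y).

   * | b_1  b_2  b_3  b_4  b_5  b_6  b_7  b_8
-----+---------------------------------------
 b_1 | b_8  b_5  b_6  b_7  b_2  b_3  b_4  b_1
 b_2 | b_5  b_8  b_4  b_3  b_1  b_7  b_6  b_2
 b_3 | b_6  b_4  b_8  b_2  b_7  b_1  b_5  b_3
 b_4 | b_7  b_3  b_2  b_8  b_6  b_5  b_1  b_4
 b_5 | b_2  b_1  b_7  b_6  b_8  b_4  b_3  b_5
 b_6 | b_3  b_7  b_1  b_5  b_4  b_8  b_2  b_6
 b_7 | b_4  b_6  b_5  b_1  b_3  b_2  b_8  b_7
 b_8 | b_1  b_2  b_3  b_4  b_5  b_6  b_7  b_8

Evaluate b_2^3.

b_2^1 = b_2
b_2^2 = b_2*b_2 = b_8
b_2^3 = b_8*b_2 = b_2

b_2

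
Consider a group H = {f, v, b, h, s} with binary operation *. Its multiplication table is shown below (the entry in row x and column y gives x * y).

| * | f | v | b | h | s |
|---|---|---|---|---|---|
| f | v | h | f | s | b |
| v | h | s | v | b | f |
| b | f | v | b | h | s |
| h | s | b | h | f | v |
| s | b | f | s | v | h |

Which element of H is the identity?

b

The identity e satisfies e * x = x for all x, so its row in the table reproduces the column headers.
Row b reads: f, v, b, h, s — exactly the header order. So b is the identity.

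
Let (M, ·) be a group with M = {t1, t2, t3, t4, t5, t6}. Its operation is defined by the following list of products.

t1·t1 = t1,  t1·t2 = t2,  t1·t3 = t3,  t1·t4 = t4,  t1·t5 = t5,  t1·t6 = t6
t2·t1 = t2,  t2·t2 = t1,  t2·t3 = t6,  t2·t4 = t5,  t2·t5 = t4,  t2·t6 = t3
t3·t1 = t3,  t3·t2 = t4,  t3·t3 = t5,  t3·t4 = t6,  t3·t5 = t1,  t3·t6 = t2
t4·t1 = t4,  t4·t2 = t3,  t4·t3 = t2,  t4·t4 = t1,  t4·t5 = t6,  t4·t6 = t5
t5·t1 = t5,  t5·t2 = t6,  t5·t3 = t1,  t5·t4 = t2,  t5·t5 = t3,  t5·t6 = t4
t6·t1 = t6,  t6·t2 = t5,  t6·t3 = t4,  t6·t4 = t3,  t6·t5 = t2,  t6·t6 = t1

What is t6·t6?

t1

Read row t6, column t6: t6·t6 = t1.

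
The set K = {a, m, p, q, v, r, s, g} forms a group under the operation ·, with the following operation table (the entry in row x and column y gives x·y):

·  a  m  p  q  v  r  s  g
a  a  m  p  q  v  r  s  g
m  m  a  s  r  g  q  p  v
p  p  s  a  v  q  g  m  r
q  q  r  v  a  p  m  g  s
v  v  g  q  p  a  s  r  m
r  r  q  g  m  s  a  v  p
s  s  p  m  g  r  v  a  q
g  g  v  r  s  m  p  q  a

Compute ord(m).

The identity element is a (its row matches the header).
m^1 = m
m^2 = m·m = a
The first power of m equal to the identity is m^2, so ord(m) = 2.
(Structurally, K here is isomorphic to the elementary abelian group (Z_2)^3.)

2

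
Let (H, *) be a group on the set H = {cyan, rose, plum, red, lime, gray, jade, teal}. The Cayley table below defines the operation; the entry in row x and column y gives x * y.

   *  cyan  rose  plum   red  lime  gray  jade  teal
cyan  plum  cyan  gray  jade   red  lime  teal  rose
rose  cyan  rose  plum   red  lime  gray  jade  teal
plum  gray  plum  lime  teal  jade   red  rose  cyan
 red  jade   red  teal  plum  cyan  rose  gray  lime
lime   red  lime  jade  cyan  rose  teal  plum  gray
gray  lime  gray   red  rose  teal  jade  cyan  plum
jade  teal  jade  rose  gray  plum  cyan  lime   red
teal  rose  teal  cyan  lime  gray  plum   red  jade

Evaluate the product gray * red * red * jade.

gray

gray * red = rose
rose * red = red
red * jade = gray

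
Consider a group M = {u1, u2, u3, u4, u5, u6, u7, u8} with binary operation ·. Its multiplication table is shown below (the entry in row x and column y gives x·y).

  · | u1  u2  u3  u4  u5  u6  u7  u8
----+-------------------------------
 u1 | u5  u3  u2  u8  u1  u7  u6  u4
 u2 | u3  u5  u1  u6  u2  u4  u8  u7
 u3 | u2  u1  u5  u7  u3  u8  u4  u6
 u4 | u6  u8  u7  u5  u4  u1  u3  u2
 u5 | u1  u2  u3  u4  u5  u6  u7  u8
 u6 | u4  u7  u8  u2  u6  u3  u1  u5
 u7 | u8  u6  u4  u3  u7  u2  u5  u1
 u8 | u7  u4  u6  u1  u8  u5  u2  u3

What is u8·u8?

Read row u8, column u8: u8·u8 = u3.

u3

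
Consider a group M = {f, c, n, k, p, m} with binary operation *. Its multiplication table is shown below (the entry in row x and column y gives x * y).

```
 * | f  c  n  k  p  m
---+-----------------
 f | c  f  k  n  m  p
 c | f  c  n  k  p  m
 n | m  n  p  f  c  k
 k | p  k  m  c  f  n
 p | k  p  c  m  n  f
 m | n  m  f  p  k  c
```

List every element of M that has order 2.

Identity is c. Compute the order of each non-identity element by repeated multiplication:
  f: f → c  (order 2)
  n: n → p → c  (order 3)
  k: k → c  (order 2)
  p: p → n → c  (order 3)
  m: m → c  (order 2)
Elements of order 2: {f, k, m}.

{f, k, m}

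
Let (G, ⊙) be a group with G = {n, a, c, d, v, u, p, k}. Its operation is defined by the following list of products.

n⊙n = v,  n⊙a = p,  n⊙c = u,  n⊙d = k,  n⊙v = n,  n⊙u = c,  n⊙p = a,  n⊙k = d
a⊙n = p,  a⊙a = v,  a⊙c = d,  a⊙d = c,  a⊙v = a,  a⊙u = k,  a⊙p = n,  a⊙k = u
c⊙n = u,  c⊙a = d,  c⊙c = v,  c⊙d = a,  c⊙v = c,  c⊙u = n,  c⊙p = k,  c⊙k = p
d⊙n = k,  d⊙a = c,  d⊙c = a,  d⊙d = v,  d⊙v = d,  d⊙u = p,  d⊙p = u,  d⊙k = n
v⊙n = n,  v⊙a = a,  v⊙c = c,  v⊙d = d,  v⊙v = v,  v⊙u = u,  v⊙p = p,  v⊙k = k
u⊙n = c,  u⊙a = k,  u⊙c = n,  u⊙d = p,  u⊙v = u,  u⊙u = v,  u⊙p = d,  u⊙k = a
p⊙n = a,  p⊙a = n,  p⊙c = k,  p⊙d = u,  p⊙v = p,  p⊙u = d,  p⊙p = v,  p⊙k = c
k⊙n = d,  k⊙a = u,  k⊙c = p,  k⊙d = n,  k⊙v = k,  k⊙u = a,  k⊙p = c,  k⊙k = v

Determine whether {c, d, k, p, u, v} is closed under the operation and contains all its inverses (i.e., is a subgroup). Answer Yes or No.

No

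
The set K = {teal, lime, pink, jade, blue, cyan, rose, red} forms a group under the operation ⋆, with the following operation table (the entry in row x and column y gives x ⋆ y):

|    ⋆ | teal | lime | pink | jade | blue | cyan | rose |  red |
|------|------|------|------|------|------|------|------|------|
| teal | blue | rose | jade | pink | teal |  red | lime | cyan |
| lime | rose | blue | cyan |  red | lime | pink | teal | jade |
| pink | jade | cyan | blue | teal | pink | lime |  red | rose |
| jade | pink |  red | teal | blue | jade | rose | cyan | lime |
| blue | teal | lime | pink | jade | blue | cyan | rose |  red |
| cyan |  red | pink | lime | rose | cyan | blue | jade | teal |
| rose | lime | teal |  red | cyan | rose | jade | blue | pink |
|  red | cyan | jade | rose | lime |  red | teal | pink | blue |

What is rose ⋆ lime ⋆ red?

rose ⋆ lime = teal
teal ⋆ red = cyan
(Structurally, K here is isomorphic to the elementary abelian group (Z_2)^3.)

cyan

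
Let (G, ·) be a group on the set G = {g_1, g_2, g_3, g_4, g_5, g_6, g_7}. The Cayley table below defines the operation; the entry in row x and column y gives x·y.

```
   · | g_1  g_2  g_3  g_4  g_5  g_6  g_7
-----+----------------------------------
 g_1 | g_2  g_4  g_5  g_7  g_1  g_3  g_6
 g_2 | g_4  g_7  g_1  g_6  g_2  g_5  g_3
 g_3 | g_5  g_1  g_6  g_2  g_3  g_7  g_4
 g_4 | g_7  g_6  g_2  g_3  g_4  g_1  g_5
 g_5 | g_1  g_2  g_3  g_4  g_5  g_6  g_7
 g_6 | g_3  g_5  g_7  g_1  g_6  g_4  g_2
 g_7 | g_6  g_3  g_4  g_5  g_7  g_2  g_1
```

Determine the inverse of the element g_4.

First locate the identity: row g_5 matches the header, so g_5 is the identity.
Scan row g_4 for g_5: g_4·g_7 = g_5. Hence g_4^(-1) = g_7.

g_7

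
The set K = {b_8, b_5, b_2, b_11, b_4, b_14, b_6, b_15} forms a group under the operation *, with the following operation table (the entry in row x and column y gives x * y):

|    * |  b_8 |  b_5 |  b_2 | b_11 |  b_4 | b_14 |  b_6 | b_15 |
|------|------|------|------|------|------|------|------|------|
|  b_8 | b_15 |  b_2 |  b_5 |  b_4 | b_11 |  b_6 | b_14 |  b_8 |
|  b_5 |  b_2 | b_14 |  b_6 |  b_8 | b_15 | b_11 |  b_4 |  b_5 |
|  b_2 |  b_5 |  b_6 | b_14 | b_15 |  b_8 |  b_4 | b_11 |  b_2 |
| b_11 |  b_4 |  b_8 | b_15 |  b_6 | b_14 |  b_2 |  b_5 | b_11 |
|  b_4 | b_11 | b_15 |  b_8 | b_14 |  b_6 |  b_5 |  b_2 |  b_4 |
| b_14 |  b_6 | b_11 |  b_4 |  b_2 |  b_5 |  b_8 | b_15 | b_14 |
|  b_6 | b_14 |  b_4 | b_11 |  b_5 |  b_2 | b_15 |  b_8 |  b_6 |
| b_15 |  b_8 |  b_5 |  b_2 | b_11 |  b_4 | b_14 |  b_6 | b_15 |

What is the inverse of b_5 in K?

First locate the identity: row b_15 matches the header, so b_15 is the identity.
Scan row b_5 for b_15: b_5 * b_4 = b_15. Hence b_5^(-1) = b_4.

b_4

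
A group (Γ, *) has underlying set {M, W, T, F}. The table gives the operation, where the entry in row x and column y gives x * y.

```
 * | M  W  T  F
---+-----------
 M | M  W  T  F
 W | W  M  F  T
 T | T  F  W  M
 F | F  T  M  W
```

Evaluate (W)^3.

W

W^1 = W
W^2 = W * W = M
W^3 = M * W = W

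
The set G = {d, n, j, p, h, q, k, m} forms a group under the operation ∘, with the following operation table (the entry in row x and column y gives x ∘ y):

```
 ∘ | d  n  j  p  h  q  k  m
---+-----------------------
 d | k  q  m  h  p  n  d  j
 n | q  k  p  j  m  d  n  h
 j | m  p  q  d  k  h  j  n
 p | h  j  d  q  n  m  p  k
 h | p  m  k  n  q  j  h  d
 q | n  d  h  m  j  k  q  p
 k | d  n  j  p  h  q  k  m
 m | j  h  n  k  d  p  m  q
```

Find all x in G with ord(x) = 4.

Identity is k. Compute the order of each non-identity element by repeated multiplication:
  d: d → k  (order 2)
  n: n → k  (order 2)
  j: j → q → h → k  (order 4)
  p: p → q → m → k  (order 4)
  h: h → q → j → k  (order 4)
  q: q → k  (order 2)
  m: m → q → p → k  (order 4)
Elements of order 4: {h, j, m, p}.

{h, j, m, p}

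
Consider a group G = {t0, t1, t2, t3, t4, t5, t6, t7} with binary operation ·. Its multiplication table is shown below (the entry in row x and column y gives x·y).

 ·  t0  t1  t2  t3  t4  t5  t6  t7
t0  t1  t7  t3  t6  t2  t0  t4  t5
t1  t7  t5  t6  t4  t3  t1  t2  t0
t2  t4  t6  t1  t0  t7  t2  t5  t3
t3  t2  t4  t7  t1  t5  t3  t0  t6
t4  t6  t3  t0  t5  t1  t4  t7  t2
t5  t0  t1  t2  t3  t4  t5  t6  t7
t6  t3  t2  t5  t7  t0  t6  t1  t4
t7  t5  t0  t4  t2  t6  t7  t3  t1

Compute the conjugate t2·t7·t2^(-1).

t0

The identity is t5. In row t2, the entry t5 sits in column t6, so t2^(-1) = t6.
t2·t7 = t3
t3·t6 = t0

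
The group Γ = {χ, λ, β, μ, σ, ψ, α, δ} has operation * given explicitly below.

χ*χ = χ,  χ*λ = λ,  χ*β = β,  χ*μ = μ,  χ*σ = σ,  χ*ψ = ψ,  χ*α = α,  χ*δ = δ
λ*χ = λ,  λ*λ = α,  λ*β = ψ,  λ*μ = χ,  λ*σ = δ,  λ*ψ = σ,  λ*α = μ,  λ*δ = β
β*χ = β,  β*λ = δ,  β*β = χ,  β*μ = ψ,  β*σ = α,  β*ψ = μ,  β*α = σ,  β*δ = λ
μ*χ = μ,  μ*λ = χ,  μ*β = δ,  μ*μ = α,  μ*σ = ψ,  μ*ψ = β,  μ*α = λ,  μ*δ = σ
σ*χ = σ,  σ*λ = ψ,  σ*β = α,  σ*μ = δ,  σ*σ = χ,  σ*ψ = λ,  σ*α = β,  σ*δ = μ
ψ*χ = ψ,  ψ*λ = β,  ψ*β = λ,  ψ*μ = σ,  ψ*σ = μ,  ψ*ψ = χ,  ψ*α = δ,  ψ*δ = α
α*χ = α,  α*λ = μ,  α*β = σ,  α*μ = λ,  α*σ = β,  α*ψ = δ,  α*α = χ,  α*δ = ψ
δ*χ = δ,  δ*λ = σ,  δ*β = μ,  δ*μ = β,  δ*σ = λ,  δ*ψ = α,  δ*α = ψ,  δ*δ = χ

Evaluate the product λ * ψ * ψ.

λ * ψ = σ
σ * ψ = λ
(Structurally, Γ here is isomorphic to the dihedral group D_4.)

λ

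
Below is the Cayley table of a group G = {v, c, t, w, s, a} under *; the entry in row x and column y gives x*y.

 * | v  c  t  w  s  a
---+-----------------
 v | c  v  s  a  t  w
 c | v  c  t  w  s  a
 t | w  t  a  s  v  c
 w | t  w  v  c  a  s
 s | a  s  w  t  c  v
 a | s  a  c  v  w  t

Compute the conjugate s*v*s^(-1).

The identity is c. In row s, the entry c sits in column s, so s^(-1) = s.
s*v = a
a*s = w

w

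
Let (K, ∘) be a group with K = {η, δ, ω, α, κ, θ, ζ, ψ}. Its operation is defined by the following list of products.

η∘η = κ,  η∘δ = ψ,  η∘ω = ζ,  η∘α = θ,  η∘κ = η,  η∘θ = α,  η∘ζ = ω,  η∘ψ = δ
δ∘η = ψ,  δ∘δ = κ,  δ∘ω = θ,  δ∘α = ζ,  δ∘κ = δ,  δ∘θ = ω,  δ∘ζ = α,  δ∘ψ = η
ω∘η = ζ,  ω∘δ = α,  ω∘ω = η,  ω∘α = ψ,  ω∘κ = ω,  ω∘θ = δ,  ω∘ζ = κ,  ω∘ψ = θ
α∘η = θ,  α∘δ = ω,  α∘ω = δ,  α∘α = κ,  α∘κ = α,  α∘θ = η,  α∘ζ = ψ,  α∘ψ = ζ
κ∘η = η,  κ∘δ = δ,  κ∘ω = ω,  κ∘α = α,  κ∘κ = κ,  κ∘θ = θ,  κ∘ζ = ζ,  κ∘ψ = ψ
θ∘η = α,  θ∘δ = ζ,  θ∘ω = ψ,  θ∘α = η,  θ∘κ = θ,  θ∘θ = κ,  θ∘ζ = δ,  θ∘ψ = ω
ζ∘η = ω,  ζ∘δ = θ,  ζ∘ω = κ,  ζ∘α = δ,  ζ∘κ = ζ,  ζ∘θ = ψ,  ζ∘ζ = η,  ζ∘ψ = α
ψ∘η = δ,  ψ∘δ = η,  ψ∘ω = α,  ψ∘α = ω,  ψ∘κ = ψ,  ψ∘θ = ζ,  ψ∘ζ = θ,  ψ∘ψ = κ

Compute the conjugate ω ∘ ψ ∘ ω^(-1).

δ

The identity is κ. In row ω, the entry κ sits in column ζ, so ω^(-1) = ζ.
ω ∘ ψ = θ
θ ∘ ζ = δ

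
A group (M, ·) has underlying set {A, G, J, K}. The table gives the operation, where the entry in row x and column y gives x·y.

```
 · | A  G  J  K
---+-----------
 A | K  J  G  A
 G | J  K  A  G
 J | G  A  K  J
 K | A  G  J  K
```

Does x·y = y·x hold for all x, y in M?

Yes

Check whether the table is symmetric across its main diagonal.
Every entry (row x, col y) equals the entry (row y, col x), so M is abelian.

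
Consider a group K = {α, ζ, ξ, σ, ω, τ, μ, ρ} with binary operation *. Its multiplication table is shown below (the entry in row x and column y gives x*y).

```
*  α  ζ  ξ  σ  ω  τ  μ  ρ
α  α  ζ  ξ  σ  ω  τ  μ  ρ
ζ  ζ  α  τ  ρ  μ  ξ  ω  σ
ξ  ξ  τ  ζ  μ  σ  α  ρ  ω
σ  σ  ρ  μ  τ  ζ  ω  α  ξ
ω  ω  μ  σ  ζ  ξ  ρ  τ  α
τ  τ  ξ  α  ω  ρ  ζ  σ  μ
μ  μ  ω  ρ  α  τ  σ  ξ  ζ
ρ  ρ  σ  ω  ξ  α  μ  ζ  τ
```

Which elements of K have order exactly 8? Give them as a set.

Identity is α. Compute the order of each non-identity element by repeated multiplication:
  ζ: ζ → α  (order 2)
  ξ: ξ → ζ → τ → α  (order 4)
  σ: σ → τ → ω → ζ → ρ → ξ → μ → α  (order 8)
  ω: ω → ξ → σ → ζ → μ → τ → ρ → α  (order 8)
  τ: τ → ζ → ξ → α  (order 4)
  μ: μ → ξ → ρ → ζ → ω → τ → σ → α  (order 8)
  ρ: ρ → τ → μ → ζ → σ → ξ → ω → α  (order 8)
Elements of order 8: {μ, ρ, σ, ω}.

{μ, ρ, σ, ω}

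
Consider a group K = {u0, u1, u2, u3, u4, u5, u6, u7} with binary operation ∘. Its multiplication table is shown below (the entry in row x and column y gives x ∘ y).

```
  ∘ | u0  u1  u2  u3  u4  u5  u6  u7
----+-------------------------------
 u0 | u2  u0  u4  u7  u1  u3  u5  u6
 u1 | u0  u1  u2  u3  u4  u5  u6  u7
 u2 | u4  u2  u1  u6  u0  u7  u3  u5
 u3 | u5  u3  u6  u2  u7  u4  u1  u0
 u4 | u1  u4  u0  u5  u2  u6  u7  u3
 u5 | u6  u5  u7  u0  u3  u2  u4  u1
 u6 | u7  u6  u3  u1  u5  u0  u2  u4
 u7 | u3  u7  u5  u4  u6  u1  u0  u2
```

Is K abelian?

No

u4 ∘ u7 = u3 but u7 ∘ u4 = u6.
Since u4 and u7 do not commute, K is not abelian.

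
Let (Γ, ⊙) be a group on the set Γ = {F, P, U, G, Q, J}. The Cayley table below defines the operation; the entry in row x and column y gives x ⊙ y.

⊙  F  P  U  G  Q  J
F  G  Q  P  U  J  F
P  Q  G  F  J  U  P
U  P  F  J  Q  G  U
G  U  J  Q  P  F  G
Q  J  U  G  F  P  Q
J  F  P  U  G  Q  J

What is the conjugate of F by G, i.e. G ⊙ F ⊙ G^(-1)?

F

The identity is J. In row G, the entry J sits in column P, so G^(-1) = P.
G ⊙ F = U
U ⊙ P = F
(Structurally, Γ here is isomorphic to the cyclic group Z_6.)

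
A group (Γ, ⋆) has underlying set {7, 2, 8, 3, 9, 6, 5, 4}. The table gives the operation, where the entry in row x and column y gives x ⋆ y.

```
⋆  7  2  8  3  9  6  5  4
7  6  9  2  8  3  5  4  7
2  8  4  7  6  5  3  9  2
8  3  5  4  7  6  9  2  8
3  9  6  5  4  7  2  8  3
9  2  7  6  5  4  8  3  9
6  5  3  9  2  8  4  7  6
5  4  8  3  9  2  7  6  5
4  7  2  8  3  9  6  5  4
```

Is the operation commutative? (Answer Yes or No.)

7 ⋆ 9 = 3 but 9 ⋆ 7 = 2.
Since 7 and 9 do not commute, Γ is not abelian.

No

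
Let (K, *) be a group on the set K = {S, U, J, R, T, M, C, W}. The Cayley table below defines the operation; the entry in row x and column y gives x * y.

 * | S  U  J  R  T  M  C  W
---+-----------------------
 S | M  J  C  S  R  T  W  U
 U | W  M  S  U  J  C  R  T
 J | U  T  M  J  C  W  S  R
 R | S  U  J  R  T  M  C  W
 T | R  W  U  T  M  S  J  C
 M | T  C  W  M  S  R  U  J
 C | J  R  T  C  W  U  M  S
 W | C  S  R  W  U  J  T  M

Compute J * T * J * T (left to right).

M

J * T = C
C * J = T
T * T = M
(Structurally, K here is isomorphic to the quaternion group Q_8.)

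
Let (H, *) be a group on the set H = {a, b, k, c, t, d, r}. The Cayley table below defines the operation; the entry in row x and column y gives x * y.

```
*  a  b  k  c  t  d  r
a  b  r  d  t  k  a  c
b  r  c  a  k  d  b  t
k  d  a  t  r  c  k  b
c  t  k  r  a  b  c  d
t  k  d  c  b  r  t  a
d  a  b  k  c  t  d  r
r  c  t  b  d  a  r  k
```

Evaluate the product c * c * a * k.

c * c = a
a * a = b
b * k = a
(Structurally, H here is isomorphic to the cyclic group Z_7.)

a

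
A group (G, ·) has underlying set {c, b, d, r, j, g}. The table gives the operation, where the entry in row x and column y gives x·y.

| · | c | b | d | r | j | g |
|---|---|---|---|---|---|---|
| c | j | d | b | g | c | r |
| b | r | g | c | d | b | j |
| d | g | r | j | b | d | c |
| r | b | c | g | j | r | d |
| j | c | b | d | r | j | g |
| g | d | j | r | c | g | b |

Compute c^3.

c^1 = c
c^2 = c·c = j
c^3 = j·c = c

c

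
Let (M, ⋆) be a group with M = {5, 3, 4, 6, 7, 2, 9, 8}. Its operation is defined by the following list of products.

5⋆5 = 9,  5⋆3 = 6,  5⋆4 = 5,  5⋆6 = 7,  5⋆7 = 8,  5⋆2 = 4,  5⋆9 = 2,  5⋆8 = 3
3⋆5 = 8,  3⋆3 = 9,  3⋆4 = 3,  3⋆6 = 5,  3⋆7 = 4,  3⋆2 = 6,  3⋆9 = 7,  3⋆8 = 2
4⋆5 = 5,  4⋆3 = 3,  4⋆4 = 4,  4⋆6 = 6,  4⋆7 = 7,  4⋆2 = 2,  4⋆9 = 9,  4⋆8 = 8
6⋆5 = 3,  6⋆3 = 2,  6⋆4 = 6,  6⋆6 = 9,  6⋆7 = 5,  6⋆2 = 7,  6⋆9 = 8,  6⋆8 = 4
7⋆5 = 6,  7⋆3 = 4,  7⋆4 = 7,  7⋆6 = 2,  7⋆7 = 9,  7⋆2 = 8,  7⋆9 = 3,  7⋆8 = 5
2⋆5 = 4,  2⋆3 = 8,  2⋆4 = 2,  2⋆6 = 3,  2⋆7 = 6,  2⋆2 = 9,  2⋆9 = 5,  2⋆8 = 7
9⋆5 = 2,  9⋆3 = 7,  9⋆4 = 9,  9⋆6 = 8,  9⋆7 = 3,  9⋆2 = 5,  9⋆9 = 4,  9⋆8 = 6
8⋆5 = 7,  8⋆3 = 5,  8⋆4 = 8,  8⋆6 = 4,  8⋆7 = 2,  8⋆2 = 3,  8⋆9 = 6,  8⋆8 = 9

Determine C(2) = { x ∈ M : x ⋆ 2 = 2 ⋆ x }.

{2, 4, 5, 9}

Compare row 2 with column 2 entry by entry.
5 ⋆ 2 = 4 = 2 ⋆ 5, so 5 commutes with 2.
3 ⋆ 2 = 6 but 2 ⋆ 3 = 8, so 3 does not.
Collecting the elements that commute with 2: C(2) = {2, 4, 5, 9}.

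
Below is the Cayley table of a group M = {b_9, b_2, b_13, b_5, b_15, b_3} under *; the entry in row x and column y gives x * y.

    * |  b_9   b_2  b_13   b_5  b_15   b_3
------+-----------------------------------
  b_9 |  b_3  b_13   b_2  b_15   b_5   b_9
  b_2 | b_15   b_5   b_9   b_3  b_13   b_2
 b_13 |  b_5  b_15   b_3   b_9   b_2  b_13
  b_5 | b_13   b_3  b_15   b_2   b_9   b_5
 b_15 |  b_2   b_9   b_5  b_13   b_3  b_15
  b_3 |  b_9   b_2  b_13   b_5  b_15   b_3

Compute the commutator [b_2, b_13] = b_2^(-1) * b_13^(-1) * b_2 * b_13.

Identity is b_3; from the table b_2^(-1) = b_5 and b_13^(-1) = b_13.
b_5 * b_13 = b_15
b_15 * b_2 = b_9
b_9 * b_13 = b_2

b_2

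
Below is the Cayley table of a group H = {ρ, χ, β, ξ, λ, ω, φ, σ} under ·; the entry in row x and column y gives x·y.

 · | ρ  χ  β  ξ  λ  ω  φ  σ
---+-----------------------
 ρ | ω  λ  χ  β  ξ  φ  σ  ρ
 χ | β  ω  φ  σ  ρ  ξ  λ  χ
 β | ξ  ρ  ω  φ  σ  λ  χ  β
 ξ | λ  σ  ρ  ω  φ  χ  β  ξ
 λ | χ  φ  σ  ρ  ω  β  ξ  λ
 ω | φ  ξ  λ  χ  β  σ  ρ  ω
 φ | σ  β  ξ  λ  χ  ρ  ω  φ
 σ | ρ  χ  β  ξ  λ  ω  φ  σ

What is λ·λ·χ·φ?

λ·λ = ω
ω·χ = ξ
ξ·φ = β
(Structurally, H here is isomorphic to the quaternion group Q_8.)

β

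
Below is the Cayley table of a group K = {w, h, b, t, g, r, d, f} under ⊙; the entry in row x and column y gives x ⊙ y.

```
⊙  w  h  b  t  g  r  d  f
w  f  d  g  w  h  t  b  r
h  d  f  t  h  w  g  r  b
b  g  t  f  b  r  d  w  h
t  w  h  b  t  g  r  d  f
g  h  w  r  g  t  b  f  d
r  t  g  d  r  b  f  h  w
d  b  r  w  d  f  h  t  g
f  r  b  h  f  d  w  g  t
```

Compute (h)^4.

h^1 = h
h^2 = h ⊙ h = f
h^3 = f ⊙ h = b
h^4 = b ⊙ h = t

t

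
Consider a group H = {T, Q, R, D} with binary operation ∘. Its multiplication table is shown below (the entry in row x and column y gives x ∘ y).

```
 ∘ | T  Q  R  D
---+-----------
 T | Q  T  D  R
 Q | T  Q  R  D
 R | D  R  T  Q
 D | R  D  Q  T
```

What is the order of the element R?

The identity element is Q (its row matches the header).
R^1 = R
R^2 = R ∘ R = T
R^3 = T ∘ R = D
R^4 = D ∘ R = Q
The first power of R equal to the identity is R^4, so ord(R) = 4.

4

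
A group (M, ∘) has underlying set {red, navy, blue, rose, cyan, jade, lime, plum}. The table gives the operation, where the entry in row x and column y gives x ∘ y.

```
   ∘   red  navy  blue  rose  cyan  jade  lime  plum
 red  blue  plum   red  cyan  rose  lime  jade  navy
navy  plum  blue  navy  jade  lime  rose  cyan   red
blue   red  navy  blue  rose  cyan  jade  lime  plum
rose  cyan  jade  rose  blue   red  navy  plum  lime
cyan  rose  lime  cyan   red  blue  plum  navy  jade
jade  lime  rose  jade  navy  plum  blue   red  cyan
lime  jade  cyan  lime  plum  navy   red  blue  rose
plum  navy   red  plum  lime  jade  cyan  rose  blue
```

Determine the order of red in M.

The identity element is blue (its row matches the header).
red^1 = red
red^2 = red ∘ red = blue
The first power of red equal to the identity is red^2, so ord(red) = 2.

2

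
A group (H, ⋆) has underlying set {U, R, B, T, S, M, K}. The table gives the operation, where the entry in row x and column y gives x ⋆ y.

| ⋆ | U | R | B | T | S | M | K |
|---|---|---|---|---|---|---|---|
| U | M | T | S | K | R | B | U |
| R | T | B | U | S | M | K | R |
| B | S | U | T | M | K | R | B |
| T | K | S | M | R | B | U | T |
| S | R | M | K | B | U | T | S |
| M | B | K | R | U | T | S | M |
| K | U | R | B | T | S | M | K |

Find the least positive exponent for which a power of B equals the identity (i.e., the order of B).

7

The identity element is K (its row matches the header).
B^1 = B
B^2 = B ⋆ B = T
B^3 = T ⋆ B = M
B^4 = M ⋆ B = R
B^5 = R ⋆ B = U
B^6 = U ⋆ B = S
B^7 = S ⋆ B = K
The first power of B equal to the identity is B^7, so ord(B) = 7.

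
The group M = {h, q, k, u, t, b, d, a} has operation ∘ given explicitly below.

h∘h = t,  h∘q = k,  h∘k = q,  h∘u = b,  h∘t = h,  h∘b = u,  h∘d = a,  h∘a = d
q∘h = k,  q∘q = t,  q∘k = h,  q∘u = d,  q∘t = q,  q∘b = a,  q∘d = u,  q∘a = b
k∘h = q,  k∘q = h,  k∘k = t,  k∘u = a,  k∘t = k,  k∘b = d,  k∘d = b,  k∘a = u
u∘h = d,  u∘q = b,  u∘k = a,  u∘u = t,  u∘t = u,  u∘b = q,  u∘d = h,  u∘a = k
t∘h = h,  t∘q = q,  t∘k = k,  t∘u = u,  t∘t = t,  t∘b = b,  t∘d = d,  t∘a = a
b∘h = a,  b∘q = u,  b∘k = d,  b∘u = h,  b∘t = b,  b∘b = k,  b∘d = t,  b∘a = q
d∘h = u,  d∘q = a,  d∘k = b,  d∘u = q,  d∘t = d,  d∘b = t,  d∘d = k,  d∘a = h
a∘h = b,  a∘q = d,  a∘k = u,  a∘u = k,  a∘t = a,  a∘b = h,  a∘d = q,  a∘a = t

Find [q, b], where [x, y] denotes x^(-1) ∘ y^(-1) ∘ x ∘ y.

Identity is t; from the table q^(-1) = q and b^(-1) = d.
q ∘ d = u
u ∘ q = b
b ∘ b = k

k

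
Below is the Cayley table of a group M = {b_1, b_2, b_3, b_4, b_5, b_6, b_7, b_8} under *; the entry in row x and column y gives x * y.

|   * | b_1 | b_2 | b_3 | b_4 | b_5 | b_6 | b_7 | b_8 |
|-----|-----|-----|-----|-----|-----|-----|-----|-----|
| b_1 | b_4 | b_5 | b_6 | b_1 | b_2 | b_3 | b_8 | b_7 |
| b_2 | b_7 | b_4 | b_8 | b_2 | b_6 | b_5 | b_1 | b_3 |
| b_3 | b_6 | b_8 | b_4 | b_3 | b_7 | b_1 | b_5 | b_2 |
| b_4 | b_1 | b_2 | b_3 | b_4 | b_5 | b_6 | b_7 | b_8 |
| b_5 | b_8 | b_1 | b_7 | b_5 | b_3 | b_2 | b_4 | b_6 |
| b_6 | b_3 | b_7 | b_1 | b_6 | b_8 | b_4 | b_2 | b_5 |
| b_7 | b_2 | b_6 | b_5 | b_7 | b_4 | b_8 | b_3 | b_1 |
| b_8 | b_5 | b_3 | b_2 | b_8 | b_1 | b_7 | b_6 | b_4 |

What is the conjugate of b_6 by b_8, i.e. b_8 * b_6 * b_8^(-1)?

The identity is b_4. In row b_8, the entry b_4 sits in column b_8, so b_8^(-1) = b_8.
b_8 * b_6 = b_7
b_7 * b_8 = b_1

b_1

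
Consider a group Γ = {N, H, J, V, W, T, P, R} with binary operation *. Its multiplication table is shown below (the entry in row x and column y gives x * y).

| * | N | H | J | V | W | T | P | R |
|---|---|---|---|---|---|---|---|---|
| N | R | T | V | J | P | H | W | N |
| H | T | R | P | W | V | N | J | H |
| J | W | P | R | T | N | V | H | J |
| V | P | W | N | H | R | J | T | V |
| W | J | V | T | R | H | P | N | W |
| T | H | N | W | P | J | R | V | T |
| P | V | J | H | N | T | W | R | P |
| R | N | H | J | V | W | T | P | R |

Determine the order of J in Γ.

The identity element is R (its row matches the header).
J^1 = J
J^2 = J * J = R
The first power of J equal to the identity is J^2, so ord(J) = 2.
(Structurally, Γ here is isomorphic to the dihedral group D_4.)

2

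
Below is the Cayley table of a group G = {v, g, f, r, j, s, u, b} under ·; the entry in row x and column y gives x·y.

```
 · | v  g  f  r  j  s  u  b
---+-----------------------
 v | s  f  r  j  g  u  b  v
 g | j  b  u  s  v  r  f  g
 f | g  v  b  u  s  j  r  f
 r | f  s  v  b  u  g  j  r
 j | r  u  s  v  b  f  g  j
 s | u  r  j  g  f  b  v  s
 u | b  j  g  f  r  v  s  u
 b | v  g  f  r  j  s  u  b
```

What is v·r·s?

f

v·r = j
j·s = f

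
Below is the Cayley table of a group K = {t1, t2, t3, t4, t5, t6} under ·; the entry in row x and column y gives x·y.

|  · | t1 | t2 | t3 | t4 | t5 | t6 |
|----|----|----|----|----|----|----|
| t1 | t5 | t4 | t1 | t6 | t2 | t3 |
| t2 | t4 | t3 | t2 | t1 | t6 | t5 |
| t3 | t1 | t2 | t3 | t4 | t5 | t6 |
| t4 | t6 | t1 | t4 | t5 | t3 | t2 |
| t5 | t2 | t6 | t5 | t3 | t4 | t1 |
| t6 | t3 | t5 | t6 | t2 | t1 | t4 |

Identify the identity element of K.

t3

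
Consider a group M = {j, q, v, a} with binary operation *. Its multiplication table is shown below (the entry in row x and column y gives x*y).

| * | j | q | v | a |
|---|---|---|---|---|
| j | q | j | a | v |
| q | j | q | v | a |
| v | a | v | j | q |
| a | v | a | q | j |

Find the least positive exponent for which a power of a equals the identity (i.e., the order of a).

The identity element is q (its row matches the header).
a^1 = a
a^2 = a*a = j
a^3 = j*a = v
a^4 = v*a = q
The first power of a equal to the identity is a^4, so ord(a) = 4.

4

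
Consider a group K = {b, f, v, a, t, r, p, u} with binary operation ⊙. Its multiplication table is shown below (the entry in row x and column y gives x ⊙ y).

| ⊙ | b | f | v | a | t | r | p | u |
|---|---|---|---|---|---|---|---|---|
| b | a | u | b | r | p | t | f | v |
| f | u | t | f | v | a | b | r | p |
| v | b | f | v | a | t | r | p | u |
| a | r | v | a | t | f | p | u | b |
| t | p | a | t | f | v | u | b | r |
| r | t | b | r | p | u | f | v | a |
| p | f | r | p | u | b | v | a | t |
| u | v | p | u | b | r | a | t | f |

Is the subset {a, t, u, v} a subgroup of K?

a ⊙ u = b, which is not in {a, t, u, v}.
The subset is not closed under ⊙, so it is not a subgroup.

No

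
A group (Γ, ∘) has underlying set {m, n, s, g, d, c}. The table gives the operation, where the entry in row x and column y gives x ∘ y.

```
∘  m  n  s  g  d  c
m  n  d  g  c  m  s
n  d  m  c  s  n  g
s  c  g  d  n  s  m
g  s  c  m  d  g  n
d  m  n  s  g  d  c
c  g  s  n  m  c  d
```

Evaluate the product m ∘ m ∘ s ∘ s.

n

m ∘ m = n
n ∘ s = c
c ∘ s = n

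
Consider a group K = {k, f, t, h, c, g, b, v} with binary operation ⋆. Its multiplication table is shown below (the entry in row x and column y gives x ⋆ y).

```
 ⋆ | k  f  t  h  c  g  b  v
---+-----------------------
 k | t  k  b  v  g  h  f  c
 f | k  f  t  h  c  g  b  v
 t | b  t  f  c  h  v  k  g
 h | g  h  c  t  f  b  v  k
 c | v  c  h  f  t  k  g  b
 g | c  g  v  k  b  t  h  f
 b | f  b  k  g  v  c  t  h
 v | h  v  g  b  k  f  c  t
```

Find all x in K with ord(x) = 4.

{b, c, g, h, k, v}

Identity is f. Compute the order of each non-identity element by repeated multiplication:
  k: k → t → b → f  (order 4)
  t: t → f  (order 2)
  h: h → t → c → f  (order 4)
  c: c → t → h → f  (order 4)
  g: g → t → v → f  (order 4)
  b: b → t → k → f  (order 4)
  v: v → t → g → f  (order 4)
Elements of order 4: {b, c, g, h, k, v}.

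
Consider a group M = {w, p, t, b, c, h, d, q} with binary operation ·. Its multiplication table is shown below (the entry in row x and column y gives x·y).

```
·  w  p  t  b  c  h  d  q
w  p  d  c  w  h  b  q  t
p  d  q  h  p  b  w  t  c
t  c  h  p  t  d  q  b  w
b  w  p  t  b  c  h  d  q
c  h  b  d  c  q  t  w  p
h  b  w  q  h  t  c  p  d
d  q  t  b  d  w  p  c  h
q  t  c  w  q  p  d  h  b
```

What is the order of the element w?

The identity element is b (its row matches the header).
w^1 = w
w^2 = w·w = p
w^3 = p·w = d
w^4 = d·w = q
w^5 = q·w = t
w^6 = t·w = c
w^7 = c·w = h
w^8 = h·w = b
The first power of w equal to the identity is w^8, so ord(w) = 8.

8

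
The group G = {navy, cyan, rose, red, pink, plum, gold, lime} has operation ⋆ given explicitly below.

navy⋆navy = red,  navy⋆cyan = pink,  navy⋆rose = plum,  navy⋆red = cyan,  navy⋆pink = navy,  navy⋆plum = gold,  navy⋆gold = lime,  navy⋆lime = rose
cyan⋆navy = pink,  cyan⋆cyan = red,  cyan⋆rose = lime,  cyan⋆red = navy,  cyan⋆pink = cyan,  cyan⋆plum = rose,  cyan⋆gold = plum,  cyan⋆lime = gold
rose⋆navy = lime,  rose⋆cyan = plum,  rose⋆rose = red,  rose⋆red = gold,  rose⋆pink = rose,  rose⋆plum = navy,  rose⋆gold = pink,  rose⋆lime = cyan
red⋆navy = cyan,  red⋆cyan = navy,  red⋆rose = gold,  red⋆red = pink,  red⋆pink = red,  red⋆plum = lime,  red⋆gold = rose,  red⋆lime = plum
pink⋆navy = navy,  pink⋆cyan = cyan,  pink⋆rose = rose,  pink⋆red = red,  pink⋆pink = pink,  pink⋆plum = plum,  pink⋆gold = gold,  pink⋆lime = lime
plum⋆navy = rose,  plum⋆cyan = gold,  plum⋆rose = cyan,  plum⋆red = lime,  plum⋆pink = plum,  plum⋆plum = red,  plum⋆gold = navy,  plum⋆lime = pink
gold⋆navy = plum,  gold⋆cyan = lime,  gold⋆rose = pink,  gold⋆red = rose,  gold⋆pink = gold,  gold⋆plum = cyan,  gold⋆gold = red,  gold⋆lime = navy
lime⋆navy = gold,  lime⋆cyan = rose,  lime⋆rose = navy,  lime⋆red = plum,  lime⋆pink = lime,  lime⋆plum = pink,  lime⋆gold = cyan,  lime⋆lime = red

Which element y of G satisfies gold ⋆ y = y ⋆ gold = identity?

rose

First locate the identity: row pink matches the header, so pink is the identity.
Scan row gold for pink: gold ⋆ rose = pink. Hence gold^(-1) = rose.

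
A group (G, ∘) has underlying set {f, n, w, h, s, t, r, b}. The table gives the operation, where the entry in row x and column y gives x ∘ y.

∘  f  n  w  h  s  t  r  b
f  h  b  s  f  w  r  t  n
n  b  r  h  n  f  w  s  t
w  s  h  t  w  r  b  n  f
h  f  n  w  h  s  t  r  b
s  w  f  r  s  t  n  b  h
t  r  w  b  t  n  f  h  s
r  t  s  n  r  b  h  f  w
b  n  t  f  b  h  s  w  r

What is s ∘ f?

Read row s, column f: s ∘ f = w.

w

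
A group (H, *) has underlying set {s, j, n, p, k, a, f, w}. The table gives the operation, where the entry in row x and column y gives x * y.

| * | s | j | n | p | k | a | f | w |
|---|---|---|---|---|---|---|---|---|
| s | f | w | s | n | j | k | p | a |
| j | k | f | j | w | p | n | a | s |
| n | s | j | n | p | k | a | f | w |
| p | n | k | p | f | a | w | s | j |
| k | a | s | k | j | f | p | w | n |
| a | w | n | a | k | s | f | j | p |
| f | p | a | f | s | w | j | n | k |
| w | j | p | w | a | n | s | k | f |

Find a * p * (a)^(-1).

s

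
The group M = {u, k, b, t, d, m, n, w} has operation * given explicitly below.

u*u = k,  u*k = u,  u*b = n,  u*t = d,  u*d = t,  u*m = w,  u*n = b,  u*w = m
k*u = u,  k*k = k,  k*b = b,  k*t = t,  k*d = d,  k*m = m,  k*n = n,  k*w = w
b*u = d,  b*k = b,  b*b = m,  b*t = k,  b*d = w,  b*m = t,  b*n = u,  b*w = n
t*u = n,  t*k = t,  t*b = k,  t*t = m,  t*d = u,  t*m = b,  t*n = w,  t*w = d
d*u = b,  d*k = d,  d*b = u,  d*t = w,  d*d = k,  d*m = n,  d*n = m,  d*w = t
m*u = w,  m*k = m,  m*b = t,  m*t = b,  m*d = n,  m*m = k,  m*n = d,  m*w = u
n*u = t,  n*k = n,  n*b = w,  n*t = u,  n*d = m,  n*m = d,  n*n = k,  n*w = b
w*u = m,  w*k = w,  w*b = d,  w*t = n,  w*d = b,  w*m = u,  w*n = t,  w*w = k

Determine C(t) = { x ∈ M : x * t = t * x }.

Compare row t with column t entry by entry.
b * t = k = t * b, so b commutes with t.
n * t = u but t * n = w, so n does not.
Collecting the elements that commute with t: C(t) = {b, k, m, t}.
(Structurally, M here is isomorphic to the dihedral group D_4.)

{b, k, m, t}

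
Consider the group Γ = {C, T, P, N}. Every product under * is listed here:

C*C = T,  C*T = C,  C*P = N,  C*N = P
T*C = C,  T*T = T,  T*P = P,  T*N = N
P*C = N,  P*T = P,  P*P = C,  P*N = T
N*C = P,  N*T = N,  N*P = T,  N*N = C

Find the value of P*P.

C

Read row P, column P: P*P = C.
(Structurally, Γ here is isomorphic to the cyclic group Z_4.)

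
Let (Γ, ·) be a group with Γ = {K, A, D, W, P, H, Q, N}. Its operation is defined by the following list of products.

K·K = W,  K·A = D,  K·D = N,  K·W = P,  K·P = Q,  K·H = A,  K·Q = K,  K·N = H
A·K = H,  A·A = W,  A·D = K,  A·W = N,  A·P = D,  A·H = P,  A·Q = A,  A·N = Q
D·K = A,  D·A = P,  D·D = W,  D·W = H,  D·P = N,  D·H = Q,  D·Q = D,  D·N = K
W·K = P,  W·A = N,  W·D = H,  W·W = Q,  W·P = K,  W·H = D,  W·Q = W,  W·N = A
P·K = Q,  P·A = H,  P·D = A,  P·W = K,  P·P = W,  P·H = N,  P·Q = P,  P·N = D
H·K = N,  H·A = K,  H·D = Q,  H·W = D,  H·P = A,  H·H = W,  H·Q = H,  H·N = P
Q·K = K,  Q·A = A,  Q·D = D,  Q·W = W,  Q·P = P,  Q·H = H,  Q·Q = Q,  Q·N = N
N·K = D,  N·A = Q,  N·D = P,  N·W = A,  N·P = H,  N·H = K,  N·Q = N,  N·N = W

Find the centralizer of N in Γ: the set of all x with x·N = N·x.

{A, N, Q, W}

Compare row N with column N entry by entry.
W·N = A = N·W, so W commutes with N.
P·N = D but N·P = H, so P does not.
Collecting the elements that commute with N: C(N) = {A, N, Q, W}.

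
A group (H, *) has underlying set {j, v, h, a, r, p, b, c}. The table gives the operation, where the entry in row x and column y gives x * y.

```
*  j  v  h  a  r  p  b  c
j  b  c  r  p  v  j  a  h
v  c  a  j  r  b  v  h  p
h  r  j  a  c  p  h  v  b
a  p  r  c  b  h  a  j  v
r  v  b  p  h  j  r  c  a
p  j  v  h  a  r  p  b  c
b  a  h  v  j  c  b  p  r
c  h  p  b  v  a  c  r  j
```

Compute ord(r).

8

The identity element is p (its row matches the header).
r^1 = r
r^2 = r * r = j
r^3 = j * r = v
r^4 = v * r = b
r^5 = b * r = c
r^6 = c * r = a
r^7 = a * r = h
r^8 = h * r = p
The first power of r equal to the identity is r^8, so ord(r) = 8.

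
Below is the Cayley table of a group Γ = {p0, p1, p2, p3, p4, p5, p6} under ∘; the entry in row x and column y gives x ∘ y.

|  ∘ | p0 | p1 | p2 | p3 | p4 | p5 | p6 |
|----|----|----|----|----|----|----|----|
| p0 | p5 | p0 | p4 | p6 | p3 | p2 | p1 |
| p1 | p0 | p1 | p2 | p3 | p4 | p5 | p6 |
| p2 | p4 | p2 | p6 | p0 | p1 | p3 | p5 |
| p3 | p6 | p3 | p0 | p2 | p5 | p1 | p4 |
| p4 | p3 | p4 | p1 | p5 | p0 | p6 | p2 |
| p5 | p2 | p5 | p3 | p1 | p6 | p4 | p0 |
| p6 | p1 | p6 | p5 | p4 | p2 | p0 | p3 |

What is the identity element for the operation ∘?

The identity e satisfies e ∘ x = x for all x, so its row in the table reproduces the column headers.
Row p1 reads: p0, p1, p2, p3, p4, p5, p6 — exactly the header order. So p1 is the identity.

p1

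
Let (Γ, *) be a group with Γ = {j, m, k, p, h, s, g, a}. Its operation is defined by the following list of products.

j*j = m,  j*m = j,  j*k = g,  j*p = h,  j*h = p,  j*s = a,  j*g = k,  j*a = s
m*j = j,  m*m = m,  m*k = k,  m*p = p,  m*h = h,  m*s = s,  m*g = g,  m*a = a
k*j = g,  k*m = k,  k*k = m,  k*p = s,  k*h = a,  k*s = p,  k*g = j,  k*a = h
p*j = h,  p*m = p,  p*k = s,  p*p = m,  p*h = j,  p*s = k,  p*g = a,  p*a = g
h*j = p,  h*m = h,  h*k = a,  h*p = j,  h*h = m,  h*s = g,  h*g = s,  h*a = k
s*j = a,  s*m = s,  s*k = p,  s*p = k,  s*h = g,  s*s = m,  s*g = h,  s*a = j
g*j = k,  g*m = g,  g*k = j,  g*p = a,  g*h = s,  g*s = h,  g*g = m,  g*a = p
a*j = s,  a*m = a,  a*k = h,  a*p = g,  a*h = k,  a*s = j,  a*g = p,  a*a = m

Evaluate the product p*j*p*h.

p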